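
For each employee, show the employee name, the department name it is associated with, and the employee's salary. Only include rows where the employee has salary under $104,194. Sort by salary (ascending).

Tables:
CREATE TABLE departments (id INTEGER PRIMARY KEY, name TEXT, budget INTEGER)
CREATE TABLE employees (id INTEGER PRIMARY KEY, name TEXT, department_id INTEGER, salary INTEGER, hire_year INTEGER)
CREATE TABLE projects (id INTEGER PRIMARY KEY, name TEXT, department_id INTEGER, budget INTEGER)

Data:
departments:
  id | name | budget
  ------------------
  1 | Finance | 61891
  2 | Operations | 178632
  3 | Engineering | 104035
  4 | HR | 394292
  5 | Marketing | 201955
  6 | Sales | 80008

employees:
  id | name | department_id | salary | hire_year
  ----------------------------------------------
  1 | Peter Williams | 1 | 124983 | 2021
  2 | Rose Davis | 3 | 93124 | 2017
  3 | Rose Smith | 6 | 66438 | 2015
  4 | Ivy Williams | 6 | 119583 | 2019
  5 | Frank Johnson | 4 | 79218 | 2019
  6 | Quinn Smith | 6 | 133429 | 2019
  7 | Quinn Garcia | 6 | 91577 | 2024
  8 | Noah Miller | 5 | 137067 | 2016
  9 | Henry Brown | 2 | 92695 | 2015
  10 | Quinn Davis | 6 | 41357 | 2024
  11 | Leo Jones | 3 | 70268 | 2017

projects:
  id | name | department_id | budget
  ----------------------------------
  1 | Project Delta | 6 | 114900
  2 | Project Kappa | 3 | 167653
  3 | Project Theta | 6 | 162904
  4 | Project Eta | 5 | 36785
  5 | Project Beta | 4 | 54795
SELECT c.name, p.name AS department, c.salary FROM employees c JOIN departments p ON c.department_id = p.id WHERE c.salary < 104194 ORDER BY c.salary ASC

Execution result:
name | department | salary
Quinn Davis | Sales | 41357
Rose Smith | Sales | 66438
Leo Jones | Engineering | 70268
Frank Johnson | HR | 79218
Quinn Garcia | Sales | 91577
Henry Brown | Operations | 92695
Rose Davis | Engineering | 93124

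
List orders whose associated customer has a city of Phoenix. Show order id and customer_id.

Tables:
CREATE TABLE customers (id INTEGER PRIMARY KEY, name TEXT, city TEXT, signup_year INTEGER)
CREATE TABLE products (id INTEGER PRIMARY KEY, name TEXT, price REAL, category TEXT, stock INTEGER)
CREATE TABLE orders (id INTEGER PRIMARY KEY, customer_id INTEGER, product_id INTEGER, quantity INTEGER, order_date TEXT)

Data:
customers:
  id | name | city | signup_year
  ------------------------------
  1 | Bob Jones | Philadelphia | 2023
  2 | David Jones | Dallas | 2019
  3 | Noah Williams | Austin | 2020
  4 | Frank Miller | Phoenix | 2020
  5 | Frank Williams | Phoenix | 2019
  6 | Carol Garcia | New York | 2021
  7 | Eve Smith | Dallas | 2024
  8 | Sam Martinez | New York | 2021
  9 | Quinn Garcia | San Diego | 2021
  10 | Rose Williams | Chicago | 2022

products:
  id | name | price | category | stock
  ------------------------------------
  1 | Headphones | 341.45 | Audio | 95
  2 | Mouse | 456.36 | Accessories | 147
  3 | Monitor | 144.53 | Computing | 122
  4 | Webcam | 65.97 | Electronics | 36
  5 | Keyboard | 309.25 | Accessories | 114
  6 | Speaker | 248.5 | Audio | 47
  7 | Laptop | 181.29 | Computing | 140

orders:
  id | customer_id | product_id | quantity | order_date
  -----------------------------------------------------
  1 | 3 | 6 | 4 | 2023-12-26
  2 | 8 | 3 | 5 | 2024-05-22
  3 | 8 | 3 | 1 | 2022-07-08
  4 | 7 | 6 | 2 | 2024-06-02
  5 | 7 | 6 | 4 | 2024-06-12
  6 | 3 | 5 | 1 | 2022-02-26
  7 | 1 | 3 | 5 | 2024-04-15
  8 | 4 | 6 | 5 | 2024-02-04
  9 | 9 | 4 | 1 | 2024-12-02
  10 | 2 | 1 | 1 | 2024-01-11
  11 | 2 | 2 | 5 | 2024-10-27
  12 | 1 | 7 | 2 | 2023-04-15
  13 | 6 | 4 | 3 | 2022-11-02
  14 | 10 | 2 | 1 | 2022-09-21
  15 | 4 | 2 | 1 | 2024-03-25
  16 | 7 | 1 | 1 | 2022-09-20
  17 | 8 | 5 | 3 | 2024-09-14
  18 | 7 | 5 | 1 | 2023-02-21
SELECT id, customer_id FROM orders WHERE customer_id IN (SELECT id FROM customers WHERE city = 'Phoenix')

Execution result:
id | customer_id
8 | 4
15 | 4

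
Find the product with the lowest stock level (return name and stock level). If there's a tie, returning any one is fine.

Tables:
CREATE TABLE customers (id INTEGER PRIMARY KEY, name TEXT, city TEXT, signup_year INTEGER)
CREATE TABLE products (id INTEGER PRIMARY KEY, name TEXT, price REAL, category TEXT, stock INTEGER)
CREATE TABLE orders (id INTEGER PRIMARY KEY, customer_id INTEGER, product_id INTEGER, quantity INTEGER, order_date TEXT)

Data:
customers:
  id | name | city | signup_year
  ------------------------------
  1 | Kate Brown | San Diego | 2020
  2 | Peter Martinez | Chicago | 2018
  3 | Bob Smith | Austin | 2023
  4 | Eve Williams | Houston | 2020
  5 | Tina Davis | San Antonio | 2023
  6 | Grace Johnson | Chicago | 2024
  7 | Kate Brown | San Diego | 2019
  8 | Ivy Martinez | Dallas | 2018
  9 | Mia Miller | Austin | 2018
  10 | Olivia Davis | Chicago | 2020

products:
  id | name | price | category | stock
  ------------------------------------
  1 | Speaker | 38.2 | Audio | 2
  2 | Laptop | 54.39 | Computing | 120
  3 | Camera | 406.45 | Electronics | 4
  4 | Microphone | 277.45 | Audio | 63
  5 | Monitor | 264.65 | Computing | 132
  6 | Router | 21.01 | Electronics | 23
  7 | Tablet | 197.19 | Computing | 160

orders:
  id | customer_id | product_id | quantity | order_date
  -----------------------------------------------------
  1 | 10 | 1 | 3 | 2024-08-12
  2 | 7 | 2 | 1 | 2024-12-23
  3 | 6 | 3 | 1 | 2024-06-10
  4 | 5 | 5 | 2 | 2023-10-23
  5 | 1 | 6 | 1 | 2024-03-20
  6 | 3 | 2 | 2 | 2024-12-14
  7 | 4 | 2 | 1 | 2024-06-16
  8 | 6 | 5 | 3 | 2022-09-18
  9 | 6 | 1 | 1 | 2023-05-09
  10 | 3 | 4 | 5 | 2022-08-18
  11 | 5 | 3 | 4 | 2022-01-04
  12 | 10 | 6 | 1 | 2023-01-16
SELECT name, stock FROM products ORDER BY stock ASC LIMIT 1

Execution result:
name | stock
Speaker | 2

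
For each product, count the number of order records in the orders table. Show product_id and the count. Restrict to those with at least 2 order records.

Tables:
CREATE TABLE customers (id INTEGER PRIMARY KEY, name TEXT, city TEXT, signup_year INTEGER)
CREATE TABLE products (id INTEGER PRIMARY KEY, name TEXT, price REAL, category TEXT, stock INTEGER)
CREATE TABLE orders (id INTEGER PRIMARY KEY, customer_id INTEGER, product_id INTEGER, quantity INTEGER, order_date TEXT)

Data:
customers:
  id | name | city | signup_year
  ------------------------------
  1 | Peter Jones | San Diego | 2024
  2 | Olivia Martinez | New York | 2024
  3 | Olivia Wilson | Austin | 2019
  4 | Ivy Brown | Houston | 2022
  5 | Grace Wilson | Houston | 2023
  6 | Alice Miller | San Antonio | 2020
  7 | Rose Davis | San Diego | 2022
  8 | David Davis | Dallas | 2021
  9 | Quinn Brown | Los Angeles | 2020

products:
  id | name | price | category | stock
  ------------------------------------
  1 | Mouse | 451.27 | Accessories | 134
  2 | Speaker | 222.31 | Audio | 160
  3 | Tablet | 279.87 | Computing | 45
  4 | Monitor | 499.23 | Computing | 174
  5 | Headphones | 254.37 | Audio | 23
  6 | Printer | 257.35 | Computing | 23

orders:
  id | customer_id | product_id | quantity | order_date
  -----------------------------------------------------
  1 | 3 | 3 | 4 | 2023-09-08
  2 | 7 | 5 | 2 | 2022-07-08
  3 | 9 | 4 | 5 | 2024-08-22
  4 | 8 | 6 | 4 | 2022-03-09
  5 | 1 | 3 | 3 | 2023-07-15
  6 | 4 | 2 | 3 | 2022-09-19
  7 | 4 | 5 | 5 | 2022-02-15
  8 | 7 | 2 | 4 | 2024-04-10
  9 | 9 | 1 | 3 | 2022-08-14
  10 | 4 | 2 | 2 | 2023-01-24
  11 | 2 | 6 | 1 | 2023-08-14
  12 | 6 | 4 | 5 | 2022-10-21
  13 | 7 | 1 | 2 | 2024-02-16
SELECT product_id, COUNT(*) AS order_count FROM orders GROUP BY product_id HAVING COUNT(*) >= 2

Execution result:
product_id | order_count
1 | 2
2 | 3
3 | 2
4 | 2
5 | 2
6 | 2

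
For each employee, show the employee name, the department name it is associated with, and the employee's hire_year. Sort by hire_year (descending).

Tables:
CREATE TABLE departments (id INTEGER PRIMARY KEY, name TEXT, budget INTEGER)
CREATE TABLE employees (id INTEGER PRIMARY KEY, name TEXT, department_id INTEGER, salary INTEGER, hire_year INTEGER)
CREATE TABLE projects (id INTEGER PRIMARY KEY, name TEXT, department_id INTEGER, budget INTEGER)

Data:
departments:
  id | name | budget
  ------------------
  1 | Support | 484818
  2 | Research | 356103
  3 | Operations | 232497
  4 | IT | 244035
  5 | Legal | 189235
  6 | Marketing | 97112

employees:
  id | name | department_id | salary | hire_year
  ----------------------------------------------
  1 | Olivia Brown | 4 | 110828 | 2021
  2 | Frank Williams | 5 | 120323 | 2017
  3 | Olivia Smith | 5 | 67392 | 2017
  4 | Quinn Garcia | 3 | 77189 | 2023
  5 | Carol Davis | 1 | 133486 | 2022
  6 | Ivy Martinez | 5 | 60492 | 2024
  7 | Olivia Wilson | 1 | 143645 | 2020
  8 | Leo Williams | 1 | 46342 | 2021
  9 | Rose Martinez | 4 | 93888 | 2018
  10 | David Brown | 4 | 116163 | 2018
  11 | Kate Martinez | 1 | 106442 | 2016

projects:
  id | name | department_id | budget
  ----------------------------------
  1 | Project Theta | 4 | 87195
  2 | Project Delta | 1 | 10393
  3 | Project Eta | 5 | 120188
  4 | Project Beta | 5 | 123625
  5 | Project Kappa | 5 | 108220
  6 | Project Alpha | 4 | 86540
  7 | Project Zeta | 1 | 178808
SELECT c.name, p.name AS department, c.hire_year FROM employees c JOIN departments p ON c.department_id = p.id ORDER BY c.hire_year DESC

Execution result:
name | department | hire_year
Ivy Martinez | Legal | 2024
Quinn Garcia | Operations | 2023
Carol Davis | Support | 2022
Olivia Brown | IT | 2021
Leo Williams | Support | 2021
Olivia Wilson | Support | 2020
Rose Martinez | IT | 2018
David Brown | IT | 2018
Frank Williams | Legal | 2017
Olivia Smith | Legal | 2017
Kate Martinez | Support | 2016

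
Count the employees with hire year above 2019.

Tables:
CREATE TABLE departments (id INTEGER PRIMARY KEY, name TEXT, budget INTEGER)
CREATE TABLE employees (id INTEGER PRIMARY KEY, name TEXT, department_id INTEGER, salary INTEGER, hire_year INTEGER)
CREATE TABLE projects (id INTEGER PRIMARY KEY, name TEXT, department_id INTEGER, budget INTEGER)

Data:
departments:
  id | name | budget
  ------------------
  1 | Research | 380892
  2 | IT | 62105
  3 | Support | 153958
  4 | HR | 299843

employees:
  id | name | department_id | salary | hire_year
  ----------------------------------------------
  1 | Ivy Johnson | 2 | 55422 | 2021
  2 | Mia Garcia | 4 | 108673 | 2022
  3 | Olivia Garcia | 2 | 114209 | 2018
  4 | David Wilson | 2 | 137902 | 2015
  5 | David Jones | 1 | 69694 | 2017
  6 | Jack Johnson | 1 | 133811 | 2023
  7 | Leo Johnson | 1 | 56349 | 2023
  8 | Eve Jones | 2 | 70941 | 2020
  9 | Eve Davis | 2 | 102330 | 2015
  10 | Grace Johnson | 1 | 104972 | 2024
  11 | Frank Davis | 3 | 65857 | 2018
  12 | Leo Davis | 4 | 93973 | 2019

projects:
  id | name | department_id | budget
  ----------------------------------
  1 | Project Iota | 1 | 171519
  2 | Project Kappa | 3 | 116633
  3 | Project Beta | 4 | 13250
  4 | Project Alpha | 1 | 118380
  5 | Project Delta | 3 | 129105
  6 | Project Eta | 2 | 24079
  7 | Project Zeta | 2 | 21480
SELECT COUNT(*) FROM employees WHERE hire_year > 2019

Execution result:
6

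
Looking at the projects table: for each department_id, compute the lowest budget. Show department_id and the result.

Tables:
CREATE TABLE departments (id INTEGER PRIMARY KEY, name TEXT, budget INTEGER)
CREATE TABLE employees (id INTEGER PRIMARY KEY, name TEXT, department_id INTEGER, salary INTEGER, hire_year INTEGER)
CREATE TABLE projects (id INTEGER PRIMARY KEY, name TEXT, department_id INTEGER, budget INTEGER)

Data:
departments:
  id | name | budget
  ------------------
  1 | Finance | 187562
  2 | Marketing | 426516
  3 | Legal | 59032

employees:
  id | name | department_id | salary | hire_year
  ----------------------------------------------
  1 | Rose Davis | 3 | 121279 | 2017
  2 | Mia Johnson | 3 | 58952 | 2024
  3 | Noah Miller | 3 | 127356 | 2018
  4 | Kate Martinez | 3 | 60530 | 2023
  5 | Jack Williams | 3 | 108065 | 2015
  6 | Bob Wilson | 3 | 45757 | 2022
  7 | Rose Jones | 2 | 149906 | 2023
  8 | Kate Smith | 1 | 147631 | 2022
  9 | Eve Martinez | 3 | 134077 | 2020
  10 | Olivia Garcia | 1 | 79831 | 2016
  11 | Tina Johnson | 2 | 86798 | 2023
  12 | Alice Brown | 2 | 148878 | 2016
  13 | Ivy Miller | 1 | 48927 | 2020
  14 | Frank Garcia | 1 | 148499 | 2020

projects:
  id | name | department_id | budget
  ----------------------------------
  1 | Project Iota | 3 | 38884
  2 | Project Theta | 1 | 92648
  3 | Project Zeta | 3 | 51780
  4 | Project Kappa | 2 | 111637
SELECT department_id, MIN(budget) AS min_budget FROM projects GROUP BY department_id

Execution result:
department_id | min_budget
1 | 92648
2 | 111637
3 | 38884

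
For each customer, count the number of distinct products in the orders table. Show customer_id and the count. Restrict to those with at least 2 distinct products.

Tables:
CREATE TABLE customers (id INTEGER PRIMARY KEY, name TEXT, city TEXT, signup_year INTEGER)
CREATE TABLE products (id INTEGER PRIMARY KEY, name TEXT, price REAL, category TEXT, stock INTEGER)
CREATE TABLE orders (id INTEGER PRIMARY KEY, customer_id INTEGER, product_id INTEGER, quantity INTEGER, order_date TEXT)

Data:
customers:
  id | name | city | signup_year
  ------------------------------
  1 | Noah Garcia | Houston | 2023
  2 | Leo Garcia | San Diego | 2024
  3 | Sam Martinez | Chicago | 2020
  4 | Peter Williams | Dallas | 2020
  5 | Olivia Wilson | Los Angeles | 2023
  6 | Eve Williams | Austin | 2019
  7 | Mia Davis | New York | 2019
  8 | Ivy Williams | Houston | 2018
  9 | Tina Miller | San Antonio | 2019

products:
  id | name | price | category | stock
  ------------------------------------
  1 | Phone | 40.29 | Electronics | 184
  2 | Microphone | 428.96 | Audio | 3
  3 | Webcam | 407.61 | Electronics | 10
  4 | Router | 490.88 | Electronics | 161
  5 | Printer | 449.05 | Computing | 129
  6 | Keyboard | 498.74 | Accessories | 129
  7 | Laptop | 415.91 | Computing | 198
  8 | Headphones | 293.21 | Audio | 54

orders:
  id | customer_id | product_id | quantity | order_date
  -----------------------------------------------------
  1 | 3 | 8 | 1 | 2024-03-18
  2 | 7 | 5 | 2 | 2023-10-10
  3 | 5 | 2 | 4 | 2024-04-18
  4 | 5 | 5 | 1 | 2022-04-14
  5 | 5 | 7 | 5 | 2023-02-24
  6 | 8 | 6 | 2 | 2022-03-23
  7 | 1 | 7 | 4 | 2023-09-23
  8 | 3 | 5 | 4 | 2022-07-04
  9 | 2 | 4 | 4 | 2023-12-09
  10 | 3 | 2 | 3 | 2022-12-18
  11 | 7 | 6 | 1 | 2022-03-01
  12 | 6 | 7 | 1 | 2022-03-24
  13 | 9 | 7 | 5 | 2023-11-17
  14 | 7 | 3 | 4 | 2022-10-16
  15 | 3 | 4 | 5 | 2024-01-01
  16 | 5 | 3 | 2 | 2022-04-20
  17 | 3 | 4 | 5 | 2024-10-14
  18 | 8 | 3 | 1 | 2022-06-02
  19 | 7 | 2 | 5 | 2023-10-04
SELECT customer_id, COUNT(DISTINCT product_id) AS distinct_product_count FROM orders GROUP BY customer_id HAVING COUNT(DISTINCT product_id) >= 2

Execution result:
customer_id | distinct_product_count
3 | 4
5 | 4
7 | 4
8 | 2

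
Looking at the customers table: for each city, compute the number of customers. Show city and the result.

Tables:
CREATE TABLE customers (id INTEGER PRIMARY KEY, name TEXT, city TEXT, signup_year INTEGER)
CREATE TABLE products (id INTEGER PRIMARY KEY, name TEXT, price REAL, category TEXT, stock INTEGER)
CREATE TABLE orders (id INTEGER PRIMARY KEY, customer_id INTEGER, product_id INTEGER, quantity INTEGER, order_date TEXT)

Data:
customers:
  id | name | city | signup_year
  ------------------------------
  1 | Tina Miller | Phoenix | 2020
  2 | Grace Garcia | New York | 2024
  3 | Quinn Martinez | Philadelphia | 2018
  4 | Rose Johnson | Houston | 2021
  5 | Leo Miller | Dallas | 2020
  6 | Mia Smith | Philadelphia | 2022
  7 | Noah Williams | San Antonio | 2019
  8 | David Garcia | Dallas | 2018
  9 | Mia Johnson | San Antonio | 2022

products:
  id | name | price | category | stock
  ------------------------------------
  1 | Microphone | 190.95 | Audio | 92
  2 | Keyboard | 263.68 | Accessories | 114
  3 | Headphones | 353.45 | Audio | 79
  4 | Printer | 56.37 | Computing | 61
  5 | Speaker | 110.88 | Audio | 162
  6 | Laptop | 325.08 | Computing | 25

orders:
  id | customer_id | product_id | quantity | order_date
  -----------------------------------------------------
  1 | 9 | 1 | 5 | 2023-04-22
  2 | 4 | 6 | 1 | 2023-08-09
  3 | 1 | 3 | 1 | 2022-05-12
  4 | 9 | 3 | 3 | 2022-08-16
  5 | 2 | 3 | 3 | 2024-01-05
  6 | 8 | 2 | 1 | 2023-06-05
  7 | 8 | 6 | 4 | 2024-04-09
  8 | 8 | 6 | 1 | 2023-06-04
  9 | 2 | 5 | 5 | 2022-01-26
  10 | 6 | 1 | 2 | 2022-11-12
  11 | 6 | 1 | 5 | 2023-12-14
SELECT city, COUNT(*) AS n FROM customers GROUP BY city

Execution result:
city | n
Dallas | 2
Houston | 1
New York | 1
Philadelphia | 2
Phoenix | 1
San Antonio | 2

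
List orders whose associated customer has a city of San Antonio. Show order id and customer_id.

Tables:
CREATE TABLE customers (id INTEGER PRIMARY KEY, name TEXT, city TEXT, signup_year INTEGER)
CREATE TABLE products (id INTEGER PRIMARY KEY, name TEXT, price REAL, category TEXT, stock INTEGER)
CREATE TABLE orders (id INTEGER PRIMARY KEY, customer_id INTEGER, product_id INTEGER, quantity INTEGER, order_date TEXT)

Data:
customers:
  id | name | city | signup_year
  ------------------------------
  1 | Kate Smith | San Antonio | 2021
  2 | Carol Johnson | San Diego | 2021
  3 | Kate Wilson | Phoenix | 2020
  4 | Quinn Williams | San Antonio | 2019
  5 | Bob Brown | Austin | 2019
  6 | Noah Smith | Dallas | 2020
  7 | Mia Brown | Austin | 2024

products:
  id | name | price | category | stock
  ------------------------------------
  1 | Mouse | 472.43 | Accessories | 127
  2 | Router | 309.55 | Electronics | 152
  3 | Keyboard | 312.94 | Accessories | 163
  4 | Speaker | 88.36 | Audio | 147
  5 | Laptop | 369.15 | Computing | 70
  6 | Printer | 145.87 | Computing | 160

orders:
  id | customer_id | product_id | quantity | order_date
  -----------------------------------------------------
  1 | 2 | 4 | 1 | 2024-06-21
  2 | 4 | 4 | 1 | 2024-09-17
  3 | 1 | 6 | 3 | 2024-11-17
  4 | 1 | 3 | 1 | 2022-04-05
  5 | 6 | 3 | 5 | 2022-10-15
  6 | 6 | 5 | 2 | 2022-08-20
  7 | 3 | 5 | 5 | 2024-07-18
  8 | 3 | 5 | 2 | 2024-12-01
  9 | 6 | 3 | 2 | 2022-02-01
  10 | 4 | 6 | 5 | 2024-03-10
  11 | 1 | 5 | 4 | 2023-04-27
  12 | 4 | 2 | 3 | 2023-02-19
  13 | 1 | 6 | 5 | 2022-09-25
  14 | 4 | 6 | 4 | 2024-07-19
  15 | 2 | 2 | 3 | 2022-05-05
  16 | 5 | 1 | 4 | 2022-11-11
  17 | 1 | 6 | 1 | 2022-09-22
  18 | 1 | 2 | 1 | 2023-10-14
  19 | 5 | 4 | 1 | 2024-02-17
SELECT id, customer_id FROM orders WHERE customer_id IN (SELECT id FROM customers WHERE city = 'San Antonio')

Execution result:
id | customer_id
2 | 4
3 | 1
4 | 1
10 | 4
11 | 1
12 | 4
13 | 1
14 | 4
17 | 1
18 | 1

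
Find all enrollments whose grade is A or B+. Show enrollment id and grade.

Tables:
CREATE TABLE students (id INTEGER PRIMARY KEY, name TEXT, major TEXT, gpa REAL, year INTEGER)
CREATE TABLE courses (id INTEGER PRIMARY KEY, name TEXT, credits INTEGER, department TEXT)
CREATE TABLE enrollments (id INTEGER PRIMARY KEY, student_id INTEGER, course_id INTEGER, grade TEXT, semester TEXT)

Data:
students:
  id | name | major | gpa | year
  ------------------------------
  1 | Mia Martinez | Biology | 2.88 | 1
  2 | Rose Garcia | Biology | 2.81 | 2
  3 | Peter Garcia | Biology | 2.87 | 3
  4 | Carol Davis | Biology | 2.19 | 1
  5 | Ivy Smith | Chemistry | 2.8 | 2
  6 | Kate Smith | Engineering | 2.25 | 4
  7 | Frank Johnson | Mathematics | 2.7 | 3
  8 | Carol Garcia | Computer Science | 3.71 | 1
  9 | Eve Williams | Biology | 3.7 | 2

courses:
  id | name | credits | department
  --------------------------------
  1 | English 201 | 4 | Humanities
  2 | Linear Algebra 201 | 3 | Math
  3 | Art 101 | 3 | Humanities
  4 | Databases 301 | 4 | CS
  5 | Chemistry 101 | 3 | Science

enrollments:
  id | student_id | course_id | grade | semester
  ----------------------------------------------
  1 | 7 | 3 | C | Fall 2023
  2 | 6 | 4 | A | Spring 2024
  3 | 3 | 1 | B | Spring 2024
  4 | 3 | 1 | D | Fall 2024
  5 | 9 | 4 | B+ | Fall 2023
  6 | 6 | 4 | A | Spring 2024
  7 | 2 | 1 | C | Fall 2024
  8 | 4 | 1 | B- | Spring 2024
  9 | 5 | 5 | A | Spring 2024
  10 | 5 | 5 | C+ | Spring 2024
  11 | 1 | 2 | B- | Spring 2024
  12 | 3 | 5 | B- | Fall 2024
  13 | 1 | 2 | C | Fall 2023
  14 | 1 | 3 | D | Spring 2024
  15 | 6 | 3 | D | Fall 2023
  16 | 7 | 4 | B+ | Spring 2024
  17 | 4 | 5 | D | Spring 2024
SELECT id, grade FROM enrollments WHERE grade IN ('A', 'B+')

Execution result:
id | grade
2 | A
5 | B+
6 | A
9 | A
16 | B+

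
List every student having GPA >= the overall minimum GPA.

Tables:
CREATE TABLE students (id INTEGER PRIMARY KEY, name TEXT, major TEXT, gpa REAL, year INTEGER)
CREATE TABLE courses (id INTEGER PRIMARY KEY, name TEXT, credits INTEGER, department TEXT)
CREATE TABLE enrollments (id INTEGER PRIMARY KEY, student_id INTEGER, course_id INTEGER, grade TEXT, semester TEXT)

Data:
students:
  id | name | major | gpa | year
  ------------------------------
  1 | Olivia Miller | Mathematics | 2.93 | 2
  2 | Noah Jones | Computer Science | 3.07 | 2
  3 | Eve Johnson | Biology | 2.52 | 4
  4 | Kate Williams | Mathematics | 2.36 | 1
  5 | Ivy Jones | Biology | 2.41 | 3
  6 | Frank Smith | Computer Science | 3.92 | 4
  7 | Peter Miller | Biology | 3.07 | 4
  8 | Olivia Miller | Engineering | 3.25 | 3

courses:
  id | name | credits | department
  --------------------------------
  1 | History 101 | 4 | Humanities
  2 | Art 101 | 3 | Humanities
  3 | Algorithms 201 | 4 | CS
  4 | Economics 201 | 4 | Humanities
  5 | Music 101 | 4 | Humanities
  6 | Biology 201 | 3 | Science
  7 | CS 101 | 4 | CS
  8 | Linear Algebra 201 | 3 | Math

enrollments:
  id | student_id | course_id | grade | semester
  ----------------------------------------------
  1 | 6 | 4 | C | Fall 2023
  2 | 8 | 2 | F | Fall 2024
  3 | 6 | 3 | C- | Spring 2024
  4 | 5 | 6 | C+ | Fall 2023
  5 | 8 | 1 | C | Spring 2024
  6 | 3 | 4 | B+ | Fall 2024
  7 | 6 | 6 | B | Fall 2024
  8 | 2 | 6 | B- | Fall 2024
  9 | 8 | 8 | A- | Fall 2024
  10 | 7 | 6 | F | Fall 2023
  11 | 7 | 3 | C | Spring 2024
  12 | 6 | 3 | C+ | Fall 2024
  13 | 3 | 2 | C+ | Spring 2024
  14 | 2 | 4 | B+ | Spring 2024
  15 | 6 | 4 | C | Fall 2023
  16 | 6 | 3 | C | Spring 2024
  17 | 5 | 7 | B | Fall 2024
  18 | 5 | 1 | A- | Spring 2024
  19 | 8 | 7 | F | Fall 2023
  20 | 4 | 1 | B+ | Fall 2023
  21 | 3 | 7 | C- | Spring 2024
SELECT name, gpa FROM students WHERE gpa >= (SELECT MIN(gpa) FROM students)

Execution result:
name | gpa
Olivia Miller | 2.93
Noah Jones | 3.07
Eve Johnson | 2.52
Kate Williams | 2.36
Ivy Jones | 2.41
Frank Smith | 3.92
Peter Miller | 3.07
Olivia Miller | 3.25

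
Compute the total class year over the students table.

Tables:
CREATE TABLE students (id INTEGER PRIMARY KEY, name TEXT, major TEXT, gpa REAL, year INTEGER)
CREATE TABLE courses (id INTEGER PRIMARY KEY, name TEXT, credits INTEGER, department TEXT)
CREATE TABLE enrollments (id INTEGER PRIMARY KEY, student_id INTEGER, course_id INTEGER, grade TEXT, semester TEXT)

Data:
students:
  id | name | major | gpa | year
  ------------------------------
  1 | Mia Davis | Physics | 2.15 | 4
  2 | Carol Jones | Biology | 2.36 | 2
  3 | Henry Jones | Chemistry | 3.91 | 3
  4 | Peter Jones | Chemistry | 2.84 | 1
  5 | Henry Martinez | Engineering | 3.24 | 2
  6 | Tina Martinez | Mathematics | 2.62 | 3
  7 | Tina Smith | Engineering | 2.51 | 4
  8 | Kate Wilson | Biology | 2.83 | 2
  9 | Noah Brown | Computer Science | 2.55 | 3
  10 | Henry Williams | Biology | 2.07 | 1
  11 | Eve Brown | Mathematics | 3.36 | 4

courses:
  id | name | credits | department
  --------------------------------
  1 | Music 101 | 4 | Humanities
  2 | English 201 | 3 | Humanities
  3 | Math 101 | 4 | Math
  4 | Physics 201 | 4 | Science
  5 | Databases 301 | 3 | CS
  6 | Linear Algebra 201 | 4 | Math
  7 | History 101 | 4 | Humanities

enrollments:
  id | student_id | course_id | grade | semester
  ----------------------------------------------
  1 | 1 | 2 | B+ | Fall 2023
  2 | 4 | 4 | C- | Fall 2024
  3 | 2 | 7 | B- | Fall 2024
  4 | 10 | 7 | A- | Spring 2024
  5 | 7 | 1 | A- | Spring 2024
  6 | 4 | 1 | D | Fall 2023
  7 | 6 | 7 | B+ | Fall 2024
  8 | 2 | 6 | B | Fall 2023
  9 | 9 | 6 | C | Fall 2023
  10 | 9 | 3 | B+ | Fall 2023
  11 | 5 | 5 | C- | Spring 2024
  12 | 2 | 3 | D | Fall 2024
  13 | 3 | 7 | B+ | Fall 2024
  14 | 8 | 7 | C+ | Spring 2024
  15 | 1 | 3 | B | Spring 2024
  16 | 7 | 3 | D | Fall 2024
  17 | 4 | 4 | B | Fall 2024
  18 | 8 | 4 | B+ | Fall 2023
SELECT SUM(year) FROM students

Execution result:
29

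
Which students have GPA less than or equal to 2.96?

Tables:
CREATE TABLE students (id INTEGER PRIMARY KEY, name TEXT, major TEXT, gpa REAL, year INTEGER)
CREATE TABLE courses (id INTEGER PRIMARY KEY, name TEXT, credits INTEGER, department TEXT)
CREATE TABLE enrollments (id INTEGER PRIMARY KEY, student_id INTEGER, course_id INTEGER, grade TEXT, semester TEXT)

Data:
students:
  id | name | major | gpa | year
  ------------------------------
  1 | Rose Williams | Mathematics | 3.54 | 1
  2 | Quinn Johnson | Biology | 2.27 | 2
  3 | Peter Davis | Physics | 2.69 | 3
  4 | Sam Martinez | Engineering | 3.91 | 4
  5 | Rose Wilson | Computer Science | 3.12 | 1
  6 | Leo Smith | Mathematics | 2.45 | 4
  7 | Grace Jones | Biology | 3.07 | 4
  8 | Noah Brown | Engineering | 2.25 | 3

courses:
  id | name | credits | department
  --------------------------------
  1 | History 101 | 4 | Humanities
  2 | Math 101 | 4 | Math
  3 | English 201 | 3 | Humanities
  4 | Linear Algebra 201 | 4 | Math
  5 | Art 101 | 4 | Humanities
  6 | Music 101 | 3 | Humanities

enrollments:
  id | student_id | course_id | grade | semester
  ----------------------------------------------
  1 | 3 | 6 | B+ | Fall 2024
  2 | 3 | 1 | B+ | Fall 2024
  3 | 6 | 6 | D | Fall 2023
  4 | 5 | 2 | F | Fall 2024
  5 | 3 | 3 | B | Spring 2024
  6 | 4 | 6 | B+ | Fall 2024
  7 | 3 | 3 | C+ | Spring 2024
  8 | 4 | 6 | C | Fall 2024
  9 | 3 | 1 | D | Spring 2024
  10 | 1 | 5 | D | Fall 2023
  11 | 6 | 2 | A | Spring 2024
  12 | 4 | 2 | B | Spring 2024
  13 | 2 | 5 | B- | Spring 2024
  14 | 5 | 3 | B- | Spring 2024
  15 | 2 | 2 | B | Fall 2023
SELECT name, gpa FROM students WHERE gpa <= 2.96

Execution result:
name | gpa
Quinn Johnson | 2.27
Peter Davis | 2.69
Leo Smith | 2.45
Noah Brown | 2.25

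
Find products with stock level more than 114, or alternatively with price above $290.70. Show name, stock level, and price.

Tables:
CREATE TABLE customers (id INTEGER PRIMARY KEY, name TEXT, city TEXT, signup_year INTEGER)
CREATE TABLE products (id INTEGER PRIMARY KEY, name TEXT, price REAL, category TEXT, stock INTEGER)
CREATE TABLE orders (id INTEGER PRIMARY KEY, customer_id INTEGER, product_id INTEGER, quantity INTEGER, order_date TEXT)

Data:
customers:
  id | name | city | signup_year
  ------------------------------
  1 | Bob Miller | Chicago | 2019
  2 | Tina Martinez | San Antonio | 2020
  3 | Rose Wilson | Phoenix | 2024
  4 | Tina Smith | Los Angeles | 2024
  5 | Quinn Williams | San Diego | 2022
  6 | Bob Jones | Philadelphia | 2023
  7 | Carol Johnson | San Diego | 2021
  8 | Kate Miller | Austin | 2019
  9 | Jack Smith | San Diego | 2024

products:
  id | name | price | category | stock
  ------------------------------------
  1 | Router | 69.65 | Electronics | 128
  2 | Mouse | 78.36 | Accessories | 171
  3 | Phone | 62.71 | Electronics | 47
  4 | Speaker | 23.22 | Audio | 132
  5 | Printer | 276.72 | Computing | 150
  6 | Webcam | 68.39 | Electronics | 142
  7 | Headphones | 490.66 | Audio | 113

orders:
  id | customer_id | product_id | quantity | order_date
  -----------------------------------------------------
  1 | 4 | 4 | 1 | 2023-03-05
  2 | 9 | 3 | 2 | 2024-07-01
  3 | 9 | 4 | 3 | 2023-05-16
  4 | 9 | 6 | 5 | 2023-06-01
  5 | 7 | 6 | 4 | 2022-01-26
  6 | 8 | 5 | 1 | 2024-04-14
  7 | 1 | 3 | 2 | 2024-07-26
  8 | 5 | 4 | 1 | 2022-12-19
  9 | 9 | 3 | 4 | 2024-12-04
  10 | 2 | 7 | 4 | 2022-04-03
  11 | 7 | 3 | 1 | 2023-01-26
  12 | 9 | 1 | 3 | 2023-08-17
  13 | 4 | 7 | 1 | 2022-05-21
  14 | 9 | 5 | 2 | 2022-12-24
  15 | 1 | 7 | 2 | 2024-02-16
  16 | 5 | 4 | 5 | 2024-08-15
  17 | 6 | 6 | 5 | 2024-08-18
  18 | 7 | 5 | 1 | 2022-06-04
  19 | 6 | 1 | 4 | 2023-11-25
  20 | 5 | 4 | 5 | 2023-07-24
SELECT name, stock, price FROM products WHERE stock > 114 OR price > 290.7

Execution result:
name | stock | price
Router | 128 | 69.65
Mouse | 171 | 78.36
Speaker | 132 | 23.22
Printer | 150 | 276.72
Webcam | 142 | 68.39
Headphones | 113 | 490.66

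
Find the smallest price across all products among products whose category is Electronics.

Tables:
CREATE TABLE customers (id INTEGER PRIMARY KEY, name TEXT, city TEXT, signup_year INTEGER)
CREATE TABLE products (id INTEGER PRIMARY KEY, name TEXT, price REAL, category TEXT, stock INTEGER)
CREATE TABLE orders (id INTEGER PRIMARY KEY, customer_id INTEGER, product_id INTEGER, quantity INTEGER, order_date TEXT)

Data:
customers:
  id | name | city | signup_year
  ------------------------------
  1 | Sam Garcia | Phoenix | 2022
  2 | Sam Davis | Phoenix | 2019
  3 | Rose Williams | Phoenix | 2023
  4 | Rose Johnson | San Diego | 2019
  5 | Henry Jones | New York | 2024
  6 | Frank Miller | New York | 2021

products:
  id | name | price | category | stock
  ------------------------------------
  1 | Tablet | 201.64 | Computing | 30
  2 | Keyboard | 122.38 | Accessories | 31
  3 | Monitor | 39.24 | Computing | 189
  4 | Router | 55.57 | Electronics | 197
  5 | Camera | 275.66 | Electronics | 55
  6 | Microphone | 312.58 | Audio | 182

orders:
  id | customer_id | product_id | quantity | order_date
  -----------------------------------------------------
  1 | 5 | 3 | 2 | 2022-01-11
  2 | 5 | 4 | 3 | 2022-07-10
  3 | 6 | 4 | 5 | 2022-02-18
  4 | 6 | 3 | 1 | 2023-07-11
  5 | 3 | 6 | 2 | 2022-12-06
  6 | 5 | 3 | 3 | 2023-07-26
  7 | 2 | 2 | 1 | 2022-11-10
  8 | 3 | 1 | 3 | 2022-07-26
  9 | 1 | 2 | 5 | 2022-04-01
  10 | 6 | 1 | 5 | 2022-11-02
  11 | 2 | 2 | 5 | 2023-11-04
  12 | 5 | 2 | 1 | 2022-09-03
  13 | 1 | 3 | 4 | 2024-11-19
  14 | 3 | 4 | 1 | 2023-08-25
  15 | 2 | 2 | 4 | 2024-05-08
SELECT MIN(price) FROM products WHERE category = 'Electronics'

Execution result:
55.57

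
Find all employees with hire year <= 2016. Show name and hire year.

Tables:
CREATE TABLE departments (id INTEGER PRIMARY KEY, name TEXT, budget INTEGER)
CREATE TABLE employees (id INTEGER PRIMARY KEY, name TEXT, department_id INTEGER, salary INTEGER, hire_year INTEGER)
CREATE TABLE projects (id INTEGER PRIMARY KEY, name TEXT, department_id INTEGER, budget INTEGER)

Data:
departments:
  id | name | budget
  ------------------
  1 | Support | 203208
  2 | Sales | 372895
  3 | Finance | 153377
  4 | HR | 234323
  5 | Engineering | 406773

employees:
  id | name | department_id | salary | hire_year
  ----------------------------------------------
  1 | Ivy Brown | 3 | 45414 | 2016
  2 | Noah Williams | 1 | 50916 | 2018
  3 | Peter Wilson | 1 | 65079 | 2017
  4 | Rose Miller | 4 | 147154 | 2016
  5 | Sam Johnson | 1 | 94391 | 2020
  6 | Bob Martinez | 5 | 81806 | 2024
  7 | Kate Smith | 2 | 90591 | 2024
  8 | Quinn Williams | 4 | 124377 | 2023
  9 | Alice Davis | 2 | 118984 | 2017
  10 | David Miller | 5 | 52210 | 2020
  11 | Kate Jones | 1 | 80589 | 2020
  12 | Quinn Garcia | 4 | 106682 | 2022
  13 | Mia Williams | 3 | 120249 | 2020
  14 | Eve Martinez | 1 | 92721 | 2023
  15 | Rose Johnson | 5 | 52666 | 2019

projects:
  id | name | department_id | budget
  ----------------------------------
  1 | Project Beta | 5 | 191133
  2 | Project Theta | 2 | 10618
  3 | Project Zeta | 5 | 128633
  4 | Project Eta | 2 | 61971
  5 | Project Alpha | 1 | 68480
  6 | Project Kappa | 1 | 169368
SELECT name, hire_year FROM employees WHERE hire_year <= 2016

Execution result:
name | hire_year
Ivy Brown | 2016
Rose Miller | 2016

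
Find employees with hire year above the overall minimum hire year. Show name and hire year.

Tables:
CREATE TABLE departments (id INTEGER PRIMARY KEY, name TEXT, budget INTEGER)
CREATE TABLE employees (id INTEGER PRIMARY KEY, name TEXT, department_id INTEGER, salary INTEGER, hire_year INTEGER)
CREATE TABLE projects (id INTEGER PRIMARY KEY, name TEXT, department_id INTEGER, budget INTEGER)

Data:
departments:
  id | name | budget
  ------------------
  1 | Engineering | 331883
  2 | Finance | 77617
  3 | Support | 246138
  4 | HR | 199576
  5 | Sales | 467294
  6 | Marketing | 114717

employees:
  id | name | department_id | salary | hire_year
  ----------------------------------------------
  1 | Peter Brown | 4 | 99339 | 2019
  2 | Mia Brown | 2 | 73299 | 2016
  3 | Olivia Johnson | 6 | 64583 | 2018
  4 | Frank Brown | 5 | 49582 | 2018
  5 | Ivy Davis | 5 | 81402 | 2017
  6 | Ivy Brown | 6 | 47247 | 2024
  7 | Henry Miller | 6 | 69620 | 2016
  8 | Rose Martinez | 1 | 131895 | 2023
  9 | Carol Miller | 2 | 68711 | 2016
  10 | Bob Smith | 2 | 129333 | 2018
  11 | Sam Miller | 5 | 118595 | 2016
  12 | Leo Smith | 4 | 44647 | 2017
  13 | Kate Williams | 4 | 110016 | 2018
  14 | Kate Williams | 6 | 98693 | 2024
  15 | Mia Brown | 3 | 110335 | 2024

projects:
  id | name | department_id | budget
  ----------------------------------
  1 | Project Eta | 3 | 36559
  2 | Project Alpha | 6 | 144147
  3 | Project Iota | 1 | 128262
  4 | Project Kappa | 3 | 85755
SELECT name, hire_year FROM employees WHERE hire_year > (SELECT MIN(hire_year) FROM employees)

Execution result:
name | hire_year
Peter Brown | 2019
Olivia Johnson | 2018
Frank Brown | 2018
Ivy Davis | 2017
Ivy Brown | 2024
Rose Martinez | 2023
Bob Smith | 2018
Leo Smith | 2017
Kate Williams | 2018
Kate Williams | 2024
Mia Brown | 2024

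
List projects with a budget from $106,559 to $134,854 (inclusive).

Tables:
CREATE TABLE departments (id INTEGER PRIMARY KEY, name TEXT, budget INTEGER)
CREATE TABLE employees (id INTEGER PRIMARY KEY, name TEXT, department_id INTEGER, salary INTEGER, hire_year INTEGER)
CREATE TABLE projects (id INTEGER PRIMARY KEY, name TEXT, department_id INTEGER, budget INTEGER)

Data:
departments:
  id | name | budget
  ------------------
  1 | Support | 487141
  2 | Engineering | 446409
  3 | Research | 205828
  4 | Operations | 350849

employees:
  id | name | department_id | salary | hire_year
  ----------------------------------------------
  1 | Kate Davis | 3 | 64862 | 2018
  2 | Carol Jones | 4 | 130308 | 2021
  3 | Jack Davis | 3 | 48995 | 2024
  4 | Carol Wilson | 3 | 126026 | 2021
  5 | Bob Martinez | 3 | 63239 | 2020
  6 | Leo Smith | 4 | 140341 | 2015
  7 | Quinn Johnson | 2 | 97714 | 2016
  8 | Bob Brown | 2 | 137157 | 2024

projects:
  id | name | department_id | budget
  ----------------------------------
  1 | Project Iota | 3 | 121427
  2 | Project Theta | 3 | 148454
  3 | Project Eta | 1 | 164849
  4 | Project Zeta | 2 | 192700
SELECT name, budget FROM projects WHERE budget BETWEEN 106559 AND 134854

Execution result:
name | budget
Project Iota | 121427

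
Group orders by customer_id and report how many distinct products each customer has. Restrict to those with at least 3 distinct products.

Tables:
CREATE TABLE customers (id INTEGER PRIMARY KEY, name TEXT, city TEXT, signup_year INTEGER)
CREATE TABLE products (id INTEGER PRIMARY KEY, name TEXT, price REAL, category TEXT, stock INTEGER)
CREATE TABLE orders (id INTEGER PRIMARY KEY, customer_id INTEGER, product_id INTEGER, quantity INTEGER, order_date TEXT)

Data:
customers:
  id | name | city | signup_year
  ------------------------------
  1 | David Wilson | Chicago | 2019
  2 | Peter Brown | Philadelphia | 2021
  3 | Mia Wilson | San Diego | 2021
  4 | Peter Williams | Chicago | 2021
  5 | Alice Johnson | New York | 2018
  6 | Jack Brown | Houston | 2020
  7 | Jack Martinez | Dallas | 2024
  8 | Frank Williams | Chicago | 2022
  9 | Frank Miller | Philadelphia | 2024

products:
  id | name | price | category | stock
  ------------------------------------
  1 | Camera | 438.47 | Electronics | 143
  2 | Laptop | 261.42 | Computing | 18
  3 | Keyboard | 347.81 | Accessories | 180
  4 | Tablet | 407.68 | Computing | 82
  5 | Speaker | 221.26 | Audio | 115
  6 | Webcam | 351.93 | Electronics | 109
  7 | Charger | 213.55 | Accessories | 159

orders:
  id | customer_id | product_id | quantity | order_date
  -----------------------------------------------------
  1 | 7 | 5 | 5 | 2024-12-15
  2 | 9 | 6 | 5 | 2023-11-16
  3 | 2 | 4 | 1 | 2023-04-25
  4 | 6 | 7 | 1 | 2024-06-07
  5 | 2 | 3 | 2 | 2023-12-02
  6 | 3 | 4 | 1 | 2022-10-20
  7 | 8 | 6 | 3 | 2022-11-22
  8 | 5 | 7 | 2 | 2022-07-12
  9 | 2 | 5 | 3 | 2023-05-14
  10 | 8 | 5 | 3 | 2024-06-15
SELECT customer_id, COUNT(DISTINCT product_id) AS distinct_product_count FROM orders GROUP BY customer_id HAVING COUNT(DISTINCT product_id) >= 3

Execution result:
customer_id | distinct_product_count
2 | 3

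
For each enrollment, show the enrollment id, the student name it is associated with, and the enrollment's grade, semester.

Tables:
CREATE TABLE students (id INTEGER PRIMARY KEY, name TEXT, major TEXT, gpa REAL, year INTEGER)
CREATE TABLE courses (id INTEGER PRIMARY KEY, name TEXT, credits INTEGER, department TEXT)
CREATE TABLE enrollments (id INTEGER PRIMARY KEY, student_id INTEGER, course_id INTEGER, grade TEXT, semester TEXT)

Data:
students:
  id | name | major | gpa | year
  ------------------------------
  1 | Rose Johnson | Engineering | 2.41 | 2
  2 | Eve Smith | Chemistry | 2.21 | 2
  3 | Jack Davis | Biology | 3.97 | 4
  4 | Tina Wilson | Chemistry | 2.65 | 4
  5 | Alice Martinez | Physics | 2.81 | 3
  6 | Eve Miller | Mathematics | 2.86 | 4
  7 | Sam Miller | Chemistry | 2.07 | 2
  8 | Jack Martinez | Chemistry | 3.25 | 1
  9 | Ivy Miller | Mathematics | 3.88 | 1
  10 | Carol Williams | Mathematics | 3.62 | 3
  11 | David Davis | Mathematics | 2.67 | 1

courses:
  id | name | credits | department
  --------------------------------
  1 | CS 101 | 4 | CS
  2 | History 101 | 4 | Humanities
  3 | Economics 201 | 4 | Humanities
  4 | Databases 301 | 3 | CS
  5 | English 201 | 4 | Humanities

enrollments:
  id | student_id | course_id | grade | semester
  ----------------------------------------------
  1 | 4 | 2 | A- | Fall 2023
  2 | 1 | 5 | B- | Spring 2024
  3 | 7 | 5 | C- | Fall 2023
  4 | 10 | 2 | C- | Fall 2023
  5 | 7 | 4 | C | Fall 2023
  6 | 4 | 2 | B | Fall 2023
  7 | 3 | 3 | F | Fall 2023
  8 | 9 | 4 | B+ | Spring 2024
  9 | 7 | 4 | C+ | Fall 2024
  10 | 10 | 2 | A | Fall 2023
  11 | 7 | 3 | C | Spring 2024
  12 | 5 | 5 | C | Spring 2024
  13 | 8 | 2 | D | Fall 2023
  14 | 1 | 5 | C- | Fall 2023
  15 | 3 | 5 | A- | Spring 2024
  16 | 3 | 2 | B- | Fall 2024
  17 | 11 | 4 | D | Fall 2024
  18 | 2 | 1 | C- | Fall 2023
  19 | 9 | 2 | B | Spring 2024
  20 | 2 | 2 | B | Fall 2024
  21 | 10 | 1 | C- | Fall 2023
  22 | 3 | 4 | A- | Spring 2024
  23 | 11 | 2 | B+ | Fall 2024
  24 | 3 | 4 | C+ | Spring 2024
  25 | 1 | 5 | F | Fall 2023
SELECT c.id, p.name AS student, c.grade, c.semester FROM enrollments c JOIN students p ON c.student_id = p.id

Execution result:
id | student | grade | semester
1 | Tina Wilson | A- | Fall 2023
2 | Rose Johnson | B- | Spring 2024
3 | Sam Miller | C- | Fall 2023
4 | Carol Williams | C- | Fall 2023
5 | Sam Miller | C | Fall 2023
6 | Tina Wilson | B | Fall 2023
7 | Jack Davis | F | Fall 2023
8 | Ivy Miller | B+ | Spring 2024
9 | Sam Miller | C+ | Fall 2024
10 | Carol Williams | A | Fall 2023
11 | Sam Miller | C | Spring 2024
12 | Alice Martinez | C | Spring 2024
13 | Jack Martinez | D | Fall 2023
14 | Rose Johnson | C- | Fall 2023
15 | Jack Davis | A- | Spring 2024
16 | Jack Davis | B- | Fall 2024
17 | David Davis | D | Fall 2024
18 | Eve Smith | C- | Fall 2023
19 | Ivy Miller | B | Spring 2024
20 | Eve Smith | B | Fall 2024
21 | Carol Williams | C- | Fall 2023
22 | Jack Davis | A- | Spring 2024
23 | David Davis | B+ | Fall 2024
24 | Jack Davis | C+ | Spring 2024
25 | Rose Johnson | F | Fall 2023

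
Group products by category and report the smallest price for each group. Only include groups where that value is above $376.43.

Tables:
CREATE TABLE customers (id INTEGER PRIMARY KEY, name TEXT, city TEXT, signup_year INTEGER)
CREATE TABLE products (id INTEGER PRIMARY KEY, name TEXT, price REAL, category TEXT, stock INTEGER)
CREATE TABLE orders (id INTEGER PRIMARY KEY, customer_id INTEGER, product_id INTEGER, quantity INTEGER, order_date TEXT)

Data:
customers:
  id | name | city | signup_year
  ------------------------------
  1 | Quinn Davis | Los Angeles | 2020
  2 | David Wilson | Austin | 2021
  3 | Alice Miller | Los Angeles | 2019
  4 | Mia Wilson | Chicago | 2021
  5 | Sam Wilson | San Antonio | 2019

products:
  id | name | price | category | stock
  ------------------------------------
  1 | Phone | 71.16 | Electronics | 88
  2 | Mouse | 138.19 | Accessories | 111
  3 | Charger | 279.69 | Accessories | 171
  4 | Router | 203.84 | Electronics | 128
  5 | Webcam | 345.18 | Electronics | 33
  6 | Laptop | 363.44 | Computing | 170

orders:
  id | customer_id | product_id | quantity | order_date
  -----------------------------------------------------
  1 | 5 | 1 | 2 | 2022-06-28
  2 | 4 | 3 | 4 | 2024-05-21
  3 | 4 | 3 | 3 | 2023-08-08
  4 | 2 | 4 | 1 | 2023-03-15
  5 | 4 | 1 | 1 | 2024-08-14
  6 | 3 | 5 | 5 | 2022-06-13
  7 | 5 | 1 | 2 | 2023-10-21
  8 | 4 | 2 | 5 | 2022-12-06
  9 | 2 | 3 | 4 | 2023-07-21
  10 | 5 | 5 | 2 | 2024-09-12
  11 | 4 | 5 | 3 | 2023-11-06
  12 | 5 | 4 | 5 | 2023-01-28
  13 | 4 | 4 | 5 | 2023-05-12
SELECT category, MIN(price) AS min_price FROM products GROUP BY category HAVING MIN(price) > 376.43

Execution result:
(no rows)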